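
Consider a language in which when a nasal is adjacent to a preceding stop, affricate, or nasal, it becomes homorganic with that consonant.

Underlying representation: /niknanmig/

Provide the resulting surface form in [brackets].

[nikŋannig]

/n/ after /k/ (velar) → [ŋ]
/m/ after /n/ (alveolar) → [n]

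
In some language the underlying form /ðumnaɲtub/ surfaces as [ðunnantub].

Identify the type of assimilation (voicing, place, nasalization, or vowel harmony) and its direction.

/m/→[n] /ɲ/→[n].
Each target copies a feature from the following segment, so the direction is regressive.

place assimilation, regressive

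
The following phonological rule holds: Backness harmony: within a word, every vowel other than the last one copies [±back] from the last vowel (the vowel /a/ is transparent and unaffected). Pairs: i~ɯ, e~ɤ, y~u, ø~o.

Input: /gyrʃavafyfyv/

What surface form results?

no segment meets the rule's conditions; no change.

[gyrʃavafyfyv]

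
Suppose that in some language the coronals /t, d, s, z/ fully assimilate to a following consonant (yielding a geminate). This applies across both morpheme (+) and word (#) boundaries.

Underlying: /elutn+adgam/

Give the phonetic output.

/t/ before /n/ → [n] (total assimilation)
/d/ before /g/ → [g] (total assimilation)

[elunn+aggam]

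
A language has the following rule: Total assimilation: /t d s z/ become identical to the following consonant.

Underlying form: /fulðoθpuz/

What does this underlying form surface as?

no segment meets the rule's conditions; no change.

[fulðoθpuz]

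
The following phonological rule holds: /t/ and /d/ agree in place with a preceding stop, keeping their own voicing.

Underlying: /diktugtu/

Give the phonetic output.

[dikkugku]

/t/ after /k/ (velar) → [k]
/t/ after /g/ (velar) → [k]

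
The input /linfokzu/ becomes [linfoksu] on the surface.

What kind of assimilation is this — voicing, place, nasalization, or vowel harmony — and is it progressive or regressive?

/z/→[s].
Each target copies a feature from the preceding segment, so the direction is progressive.

voicing assimilation, progressive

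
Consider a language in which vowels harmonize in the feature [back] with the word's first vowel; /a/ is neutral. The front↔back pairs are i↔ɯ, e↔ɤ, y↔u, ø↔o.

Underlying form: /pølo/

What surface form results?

/o/ harmonizes with /ø/ ([-back]) → [ø]

[pølø]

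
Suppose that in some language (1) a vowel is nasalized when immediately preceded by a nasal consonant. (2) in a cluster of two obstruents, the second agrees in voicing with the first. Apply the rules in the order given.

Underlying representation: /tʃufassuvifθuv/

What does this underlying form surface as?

[tʃufassuvifθuv]

Rule 1: no segment meets the rule's conditions; no change.
After rule 1: tʃufassuvifθuv
Rule 2: no segment meets the rule's conditions; no change.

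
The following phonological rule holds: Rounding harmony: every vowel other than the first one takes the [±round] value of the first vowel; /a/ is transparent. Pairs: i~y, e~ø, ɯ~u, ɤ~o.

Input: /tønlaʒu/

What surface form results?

[tønlaʒu]

no segment meets the rule's conditions; no change.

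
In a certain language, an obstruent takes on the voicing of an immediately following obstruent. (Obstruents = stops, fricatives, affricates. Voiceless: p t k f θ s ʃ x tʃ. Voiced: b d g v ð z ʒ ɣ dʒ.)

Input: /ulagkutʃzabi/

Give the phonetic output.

/g/ before /k/ (voiceless) → [k]
/tʃ/ before /z/ (voiced) → [dʒ]

[ulakkudʒzabi]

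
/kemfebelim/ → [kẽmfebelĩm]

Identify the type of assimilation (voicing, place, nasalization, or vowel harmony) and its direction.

nasalization, regressive

/e/→[ẽ] /i/→[ĩ].
Each target copies a feature from the following segment, so the direction is regressive.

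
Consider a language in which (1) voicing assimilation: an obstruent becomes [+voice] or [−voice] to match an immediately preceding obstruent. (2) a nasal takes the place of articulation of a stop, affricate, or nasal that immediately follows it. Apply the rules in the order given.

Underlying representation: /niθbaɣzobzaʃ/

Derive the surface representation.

Rule 1: /b/ after /θ/ (voiceless) → [p]
After rule 1: niθpaɣzobzaʃ
Rule 2: no segment meets the rule's conditions; no change.

[niθpaɣzobzaʃ]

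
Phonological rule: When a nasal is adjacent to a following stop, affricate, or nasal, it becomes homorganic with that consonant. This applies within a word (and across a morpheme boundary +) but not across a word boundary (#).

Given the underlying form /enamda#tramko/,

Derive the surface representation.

/m/ before /d/ (alveolar) → [n]
/m/ before /k/ (velar) → [ŋ]

[enanda#traŋko]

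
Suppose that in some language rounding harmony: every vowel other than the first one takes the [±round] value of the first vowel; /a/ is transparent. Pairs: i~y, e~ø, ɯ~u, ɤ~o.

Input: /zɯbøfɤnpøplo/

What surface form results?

[zɯbefɤnpeplɤ]

/ø/ harmonizes with /ɯ/ ([-round]) → [e]
/ø/ harmonizes with /ɯ/ ([-round]) → [e]
/o/ harmonizes with /ɯ/ ([-round]) → [ɤ]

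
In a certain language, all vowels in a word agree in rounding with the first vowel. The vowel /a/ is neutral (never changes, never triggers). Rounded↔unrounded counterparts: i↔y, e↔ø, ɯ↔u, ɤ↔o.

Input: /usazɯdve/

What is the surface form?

/ɯ/ harmonizes with /u/ ([+round]) → [u]
/e/ harmonizes with /u/ ([+round]) → [ø]

[usazudvø]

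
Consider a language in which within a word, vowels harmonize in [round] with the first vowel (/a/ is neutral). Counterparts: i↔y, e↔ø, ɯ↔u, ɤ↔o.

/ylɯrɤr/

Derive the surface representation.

/ɯ/ harmonizes with /y/ ([+round]) → [u]
/ɤ/ harmonizes with /y/ ([+round]) → [o]

[yluror]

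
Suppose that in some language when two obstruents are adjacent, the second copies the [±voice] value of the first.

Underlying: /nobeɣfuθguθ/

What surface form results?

/f/ after /ɣ/ (voiced) → [v]
/g/ after /θ/ (voiceless) → [k]

[nobeɣvuθkuθ]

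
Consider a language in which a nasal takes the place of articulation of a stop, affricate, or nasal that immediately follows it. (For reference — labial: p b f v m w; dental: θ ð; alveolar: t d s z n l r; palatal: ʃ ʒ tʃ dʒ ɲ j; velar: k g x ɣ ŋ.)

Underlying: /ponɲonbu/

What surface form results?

[poɲɲombu]

/n/ before /ɲ/ (palatal) → [ɲ]
/n/ before /b/ (labial) → [m]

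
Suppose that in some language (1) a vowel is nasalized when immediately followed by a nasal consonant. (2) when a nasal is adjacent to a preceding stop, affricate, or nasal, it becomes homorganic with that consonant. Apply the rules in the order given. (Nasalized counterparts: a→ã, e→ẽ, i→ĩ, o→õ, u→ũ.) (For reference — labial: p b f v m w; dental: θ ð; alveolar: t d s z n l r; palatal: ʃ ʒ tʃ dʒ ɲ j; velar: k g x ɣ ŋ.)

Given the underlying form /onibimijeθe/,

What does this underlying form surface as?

[õnibĩmijeθe]

Rule 1: /o/ before nasal /n/ → [õ]
Rule 1: /i/ before nasal /m/ → [ĩ]
After rule 1: õnibĩmijeθe
Rule 2: no segment meets the rule's conditions; no change.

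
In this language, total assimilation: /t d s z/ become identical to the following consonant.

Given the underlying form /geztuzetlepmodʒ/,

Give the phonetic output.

[gettuzellepmodʒ]

/z/ before /t/ → [t] (total assimilation)
/t/ before /l/ → [l] (total assimilation)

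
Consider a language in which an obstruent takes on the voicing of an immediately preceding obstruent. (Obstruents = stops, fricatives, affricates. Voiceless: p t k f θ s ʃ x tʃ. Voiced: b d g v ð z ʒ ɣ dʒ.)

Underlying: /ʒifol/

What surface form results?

no segment meets the rule's conditions; no change.

[ʒifol]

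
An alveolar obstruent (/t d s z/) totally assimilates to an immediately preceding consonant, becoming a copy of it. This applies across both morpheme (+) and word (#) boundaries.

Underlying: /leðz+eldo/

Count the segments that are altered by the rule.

2

/z/ after /ð/ → [ð] (total assimilation)
/d/ after /l/ → [l] (total assimilation)
2 segments change.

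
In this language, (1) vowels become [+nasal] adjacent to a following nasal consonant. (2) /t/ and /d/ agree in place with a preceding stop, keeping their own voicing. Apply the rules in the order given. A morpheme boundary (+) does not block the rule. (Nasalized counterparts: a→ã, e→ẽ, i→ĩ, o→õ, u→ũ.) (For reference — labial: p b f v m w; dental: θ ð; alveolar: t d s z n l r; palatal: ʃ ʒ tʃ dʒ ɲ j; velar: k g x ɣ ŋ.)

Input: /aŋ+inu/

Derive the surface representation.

[ãŋ+ĩnu]

Rule 1: /a/ before nasal /ŋ/ → [ã]
Rule 1: /i/ before nasal /n/ → [ĩ]
After rule 1: ãŋ+ĩnu
Rule 2: no segment meets the rule's conditions; no change.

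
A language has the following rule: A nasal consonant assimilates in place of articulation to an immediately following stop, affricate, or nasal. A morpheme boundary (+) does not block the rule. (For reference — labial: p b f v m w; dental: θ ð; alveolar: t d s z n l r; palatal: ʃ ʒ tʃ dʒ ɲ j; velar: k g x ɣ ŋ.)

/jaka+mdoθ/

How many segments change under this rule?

1

/m/ before /d/ (alveolar) → [n]
1 segment changes.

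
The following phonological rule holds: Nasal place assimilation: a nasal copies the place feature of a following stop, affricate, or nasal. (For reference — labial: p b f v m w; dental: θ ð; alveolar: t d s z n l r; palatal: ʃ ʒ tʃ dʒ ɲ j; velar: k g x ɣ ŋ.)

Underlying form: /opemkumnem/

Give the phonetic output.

[opeŋkunnem]

/m/ before /k/ (velar) → [ŋ]
/m/ before /n/ (alveolar) → [n]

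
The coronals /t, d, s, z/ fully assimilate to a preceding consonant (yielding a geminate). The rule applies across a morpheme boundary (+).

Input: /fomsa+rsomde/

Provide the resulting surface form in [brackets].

/s/ after /m/ → [m] (total assimilation)
/s/ after /r/ → [r] (total assimilation)
/d/ after /m/ → [m] (total assimilation)

[fomma+rromme]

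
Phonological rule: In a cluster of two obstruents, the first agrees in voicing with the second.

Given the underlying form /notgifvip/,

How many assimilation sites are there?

2

/t/ before /g/ (voiced) → [d]
/f/ before /v/ (voiced) → [v]
2 segments change.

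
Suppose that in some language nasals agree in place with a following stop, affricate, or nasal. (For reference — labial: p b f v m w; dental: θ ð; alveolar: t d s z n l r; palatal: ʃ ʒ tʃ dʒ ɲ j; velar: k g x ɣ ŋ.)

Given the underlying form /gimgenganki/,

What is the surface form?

[giŋgeŋgaŋki]

/m/ before /g/ (velar) → [ŋ]
/n/ before /g/ (velar) → [ŋ]
/n/ before /k/ (velar) → [ŋ]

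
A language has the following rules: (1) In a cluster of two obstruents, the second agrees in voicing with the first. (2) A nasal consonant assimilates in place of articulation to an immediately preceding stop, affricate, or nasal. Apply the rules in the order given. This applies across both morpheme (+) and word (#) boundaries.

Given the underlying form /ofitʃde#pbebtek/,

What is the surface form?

[ofitʃte#ppebdek]

Rule 1: /d/ after /tʃ/ (voiceless) → [t]
Rule 1: /b/ after /p/ (voiceless) → [p]
Rule 1: /t/ after /b/ (voiced) → [d]
After rule 1: ofitʃte#ppebdek
Rule 2: no segment meets the rule's conditions; no change.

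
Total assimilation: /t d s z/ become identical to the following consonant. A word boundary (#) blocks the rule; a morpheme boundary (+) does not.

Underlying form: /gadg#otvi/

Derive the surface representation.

/d/ before /g/ → [g] (total assimilation)
/t/ before /v/ → [v] (total assimilation)

[gagg#ovvi]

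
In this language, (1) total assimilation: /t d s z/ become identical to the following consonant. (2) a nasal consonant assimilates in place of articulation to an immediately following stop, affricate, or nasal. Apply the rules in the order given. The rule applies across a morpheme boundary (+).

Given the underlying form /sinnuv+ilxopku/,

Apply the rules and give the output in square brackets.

Rule 1: no segment meets the rule's conditions; no change.
After rule 1: sinnuv+ilxopku
Rule 2: no segment meets the rule's conditions; no change.

[sinnuv+ilxopku]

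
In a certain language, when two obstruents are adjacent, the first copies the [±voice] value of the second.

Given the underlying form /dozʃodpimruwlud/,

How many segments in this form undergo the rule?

2

/z/ before /ʃ/ (voiceless) → [s]
/d/ before /p/ (voiceless) → [t]
2 segments change.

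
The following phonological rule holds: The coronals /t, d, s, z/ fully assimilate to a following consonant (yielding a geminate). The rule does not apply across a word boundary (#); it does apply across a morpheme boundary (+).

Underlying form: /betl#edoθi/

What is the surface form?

/t/ before /l/ → [l] (total assimilation)

[bell#edoθi]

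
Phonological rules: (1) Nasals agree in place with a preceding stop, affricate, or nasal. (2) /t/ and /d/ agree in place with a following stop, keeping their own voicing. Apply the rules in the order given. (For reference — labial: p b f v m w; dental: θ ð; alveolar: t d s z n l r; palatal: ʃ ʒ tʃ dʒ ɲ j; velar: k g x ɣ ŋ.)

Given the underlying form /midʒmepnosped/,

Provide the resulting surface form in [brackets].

Rule 1: /m/ after /dʒ/ (palatal) → [ɲ]
Rule 1: /n/ after /p/ (labial) → [m]
After rule 1: midʒɲepmosped
Rule 2: no segment meets the rule's conditions; no change.

[midʒɲepmosped]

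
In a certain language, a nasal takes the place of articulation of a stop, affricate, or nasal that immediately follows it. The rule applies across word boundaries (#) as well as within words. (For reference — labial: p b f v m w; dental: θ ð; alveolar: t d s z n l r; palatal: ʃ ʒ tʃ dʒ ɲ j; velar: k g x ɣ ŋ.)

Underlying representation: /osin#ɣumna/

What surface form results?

/m/ before /n/ (alveolar) → [n]

[osin#ɣunna]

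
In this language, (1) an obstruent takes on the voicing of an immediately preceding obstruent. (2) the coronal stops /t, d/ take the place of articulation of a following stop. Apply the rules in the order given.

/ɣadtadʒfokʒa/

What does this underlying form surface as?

Rule 1: /t/ after /d/ (voiced) → [d]
Rule 1: /f/ after /dʒ/ (voiced) → [v]
Rule 1: /ʒ/ after /k/ (voiceless) → [ʃ]
After rule 1: ɣaddadʒvokʃa
Rule 2: no segment meets the rule's conditions; no change.

[ɣaddadʒvokʃa]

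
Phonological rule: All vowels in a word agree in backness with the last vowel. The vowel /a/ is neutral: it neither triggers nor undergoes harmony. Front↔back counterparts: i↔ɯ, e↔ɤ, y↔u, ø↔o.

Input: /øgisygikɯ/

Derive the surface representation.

[ogɯsugɯkɯ]

/ø/ harmonizes with /ɯ/ ([+back]) → [o]
/i/ harmonizes with /ɯ/ ([+back]) → [ɯ]
/y/ harmonizes with /ɯ/ ([+back]) → [u]
/i/ harmonizes with /ɯ/ ([+back]) → [ɯ]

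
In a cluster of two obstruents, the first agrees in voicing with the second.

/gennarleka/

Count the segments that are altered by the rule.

0

No segment meets the rule's conditions.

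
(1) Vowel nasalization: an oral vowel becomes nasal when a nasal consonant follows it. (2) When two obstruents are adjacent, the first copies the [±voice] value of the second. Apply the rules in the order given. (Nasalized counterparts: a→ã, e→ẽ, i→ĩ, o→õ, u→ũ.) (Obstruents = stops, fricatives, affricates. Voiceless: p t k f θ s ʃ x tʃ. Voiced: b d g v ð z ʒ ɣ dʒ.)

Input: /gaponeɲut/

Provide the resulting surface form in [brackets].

[gapõnẽɲut]

Rule 1: /o/ before nasal /n/ → [õ]
Rule 1: /e/ before nasal /ɲ/ → [ẽ]
After rule 1: gapõnẽɲut
Rule 2: no segment meets the rule's conditions; no change.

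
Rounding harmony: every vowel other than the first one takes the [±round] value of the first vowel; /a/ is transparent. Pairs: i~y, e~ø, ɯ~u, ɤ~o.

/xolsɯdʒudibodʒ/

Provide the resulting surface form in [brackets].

/ɯ/ harmonizes with /o/ ([+round]) → [u]
/i/ harmonizes with /o/ ([+round]) → [y]

[xolsudʒudybodʒ]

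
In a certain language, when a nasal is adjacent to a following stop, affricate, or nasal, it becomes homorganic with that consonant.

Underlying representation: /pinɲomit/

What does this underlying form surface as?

/n/ before /ɲ/ (palatal) → [ɲ]

[piɲɲomit]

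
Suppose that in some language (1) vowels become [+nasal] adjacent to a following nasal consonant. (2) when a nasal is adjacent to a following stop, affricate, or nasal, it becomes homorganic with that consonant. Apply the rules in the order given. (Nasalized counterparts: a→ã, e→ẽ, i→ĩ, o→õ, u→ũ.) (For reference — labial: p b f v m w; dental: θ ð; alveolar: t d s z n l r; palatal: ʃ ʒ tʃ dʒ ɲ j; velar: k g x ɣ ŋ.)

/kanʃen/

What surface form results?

[kãnʃẽn]

Rule 1: /a/ before nasal /n/ → [ã]
Rule 1: /e/ before nasal /n/ → [ẽ]
After rule 1: kãnʃẽn
Rule 2: no segment meets the rule's conditions; no change.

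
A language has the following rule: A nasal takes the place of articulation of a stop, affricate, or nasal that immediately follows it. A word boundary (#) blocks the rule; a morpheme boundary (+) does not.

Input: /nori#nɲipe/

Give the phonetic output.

[nori#ɲɲipe]

/n/ before /ɲ/ (palatal) → [ɲ]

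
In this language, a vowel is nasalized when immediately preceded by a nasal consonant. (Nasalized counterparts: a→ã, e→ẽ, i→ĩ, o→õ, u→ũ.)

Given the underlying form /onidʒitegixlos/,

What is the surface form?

[onĩdʒitegixlos]

/i/ after nasal /n/ → [ĩ]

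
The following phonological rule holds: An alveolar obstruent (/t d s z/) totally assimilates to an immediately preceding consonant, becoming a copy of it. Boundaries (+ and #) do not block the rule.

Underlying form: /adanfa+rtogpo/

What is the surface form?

/t/ after /r/ → [r] (total assimilation)

[adanfa+rrogpo]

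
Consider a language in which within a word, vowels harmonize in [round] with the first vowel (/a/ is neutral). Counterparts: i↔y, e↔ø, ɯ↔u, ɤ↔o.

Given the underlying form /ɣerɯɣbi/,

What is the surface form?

[ɣerɯɣbi]

no segment meets the rule's conditions; no change.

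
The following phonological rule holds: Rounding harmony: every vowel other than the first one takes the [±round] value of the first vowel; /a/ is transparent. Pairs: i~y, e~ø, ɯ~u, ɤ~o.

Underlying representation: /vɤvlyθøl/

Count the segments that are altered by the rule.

2

/y/ harmonizes with /ɤ/ ([-round]) → [i]
/ø/ harmonizes with /ɤ/ ([-round]) → [e]
2 segments change.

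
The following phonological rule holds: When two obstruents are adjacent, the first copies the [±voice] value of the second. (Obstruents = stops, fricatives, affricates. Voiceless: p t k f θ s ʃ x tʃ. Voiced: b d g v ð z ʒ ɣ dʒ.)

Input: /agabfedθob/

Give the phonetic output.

/b/ before /f/ (voiceless) → [p]
/d/ before /θ/ (voiceless) → [t]

[agapfetθob]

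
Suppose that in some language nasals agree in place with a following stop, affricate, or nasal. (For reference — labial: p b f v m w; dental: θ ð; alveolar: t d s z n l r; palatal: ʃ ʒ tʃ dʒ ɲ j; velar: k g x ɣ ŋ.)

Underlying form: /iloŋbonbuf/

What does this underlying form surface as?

[ilombombuf]

/ŋ/ before /b/ (labial) → [m]
/n/ before /b/ (labial) → [m]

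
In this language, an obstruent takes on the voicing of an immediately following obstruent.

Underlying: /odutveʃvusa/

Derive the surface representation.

[odudveʒvusa]

/t/ before /v/ (voiced) → [d]
/ʃ/ before /v/ (voiced) → [ʒ]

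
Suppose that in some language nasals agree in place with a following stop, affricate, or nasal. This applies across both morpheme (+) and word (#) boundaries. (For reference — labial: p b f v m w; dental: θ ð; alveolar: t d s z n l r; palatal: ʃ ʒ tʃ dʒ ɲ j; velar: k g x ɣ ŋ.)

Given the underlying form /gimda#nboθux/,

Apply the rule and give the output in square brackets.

[ginda#mboθux]

/m/ before /d/ (alveolar) → [n]
/n/ before /b/ (labial) → [m]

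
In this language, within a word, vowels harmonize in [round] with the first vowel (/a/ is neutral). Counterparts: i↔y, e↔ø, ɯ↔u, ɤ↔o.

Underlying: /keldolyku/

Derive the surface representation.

/o/ harmonizes with /e/ ([-round]) → [ɤ]
/y/ harmonizes with /e/ ([-round]) → [i]
/u/ harmonizes with /e/ ([-round]) → [ɯ]

[keldɤlikɯ]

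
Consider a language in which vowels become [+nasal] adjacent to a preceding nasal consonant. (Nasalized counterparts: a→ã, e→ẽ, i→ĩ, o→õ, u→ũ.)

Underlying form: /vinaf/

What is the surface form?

[vinãf]

/a/ after nasal /n/ → [ã]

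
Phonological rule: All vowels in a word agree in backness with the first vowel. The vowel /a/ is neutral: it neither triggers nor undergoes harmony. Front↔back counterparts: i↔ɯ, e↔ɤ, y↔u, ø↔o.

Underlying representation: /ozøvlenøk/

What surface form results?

[ozovlɤnok]

/ø/ harmonizes with /o/ ([+back]) → [o]
/e/ harmonizes with /o/ ([+back]) → [ɤ]
/ø/ harmonizes with /o/ ([+back]) → [o]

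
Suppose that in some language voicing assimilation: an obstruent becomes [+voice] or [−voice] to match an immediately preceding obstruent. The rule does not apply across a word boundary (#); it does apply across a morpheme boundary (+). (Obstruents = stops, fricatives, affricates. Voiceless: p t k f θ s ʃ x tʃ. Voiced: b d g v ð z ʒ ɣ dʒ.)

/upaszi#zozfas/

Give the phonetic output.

/z/ after /s/ (voiceless) → [s]
/f/ after /z/ (voiced) → [v]

[upassi#zozvas]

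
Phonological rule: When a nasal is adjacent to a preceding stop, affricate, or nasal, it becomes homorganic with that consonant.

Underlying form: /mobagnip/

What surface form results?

[mobagŋip]

/n/ after /g/ (velar) → [ŋ]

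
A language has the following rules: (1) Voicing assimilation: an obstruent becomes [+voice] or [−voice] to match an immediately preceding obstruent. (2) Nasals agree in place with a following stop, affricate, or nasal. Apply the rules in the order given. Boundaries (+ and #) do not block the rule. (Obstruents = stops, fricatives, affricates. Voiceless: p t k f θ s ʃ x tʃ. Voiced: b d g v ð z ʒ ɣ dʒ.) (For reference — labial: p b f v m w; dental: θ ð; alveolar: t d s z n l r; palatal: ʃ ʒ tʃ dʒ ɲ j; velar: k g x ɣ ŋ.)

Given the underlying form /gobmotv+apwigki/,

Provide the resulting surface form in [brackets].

[gobmotf+apwiggi]

Rule 1: /v/ after /t/ (voiceless) → [f]
Rule 1: /k/ after /g/ (voiced) → [g]
After rule 1: gobmotf+apwiggi
Rule 2: no segment meets the rule's conditions; no change.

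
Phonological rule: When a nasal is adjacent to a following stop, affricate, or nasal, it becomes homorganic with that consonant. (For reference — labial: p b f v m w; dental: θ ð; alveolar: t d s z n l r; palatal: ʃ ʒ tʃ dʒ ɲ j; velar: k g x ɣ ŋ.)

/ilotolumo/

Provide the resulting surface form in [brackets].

no segment meets the rule's conditions; no change.

[ilotolumo]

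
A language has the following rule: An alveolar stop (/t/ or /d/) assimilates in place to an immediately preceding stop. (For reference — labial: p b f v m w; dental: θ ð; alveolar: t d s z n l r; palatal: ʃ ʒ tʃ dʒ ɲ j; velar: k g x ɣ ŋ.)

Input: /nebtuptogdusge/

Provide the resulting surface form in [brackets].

[nebpuppoggusge]

/t/ after /b/ (labial) → [p]
/t/ after /p/ (labial) → [p]
/d/ after /g/ (velar) → [g]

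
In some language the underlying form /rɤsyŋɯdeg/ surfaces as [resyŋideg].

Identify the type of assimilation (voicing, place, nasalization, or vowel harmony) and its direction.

vowel harmony, regressive

/ɤ/→[e] /ɯ/→[i].
Vowels agree with the last vowel, so the harmony is regressive.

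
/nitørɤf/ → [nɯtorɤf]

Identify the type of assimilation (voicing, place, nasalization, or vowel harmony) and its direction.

vowel harmony, regressive

/i/→[ɯ] /ø/→[o].
Vowels agree with the last vowel, so the harmony is regressive.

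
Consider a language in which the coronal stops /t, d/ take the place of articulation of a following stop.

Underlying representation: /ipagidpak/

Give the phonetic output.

[ipagibpak]

/d/ before /p/ (labial) → [b]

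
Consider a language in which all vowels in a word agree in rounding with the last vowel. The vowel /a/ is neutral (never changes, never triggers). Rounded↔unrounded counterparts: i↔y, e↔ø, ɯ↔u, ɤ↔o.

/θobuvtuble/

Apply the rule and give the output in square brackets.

/o/ harmonizes with /e/ ([-round]) → [ɤ]
/u/ harmonizes with /e/ ([-round]) → [ɯ]
/u/ harmonizes with /e/ ([-round]) → [ɯ]

[θɤbɯvtɯble]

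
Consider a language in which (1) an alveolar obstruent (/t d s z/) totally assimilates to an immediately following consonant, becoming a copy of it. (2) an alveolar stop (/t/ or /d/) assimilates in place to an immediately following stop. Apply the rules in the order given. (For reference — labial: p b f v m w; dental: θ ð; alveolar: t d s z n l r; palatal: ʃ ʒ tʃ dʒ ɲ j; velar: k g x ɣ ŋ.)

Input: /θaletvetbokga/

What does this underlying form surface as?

[θalevvebbokga]

Rule 1: /t/ before /v/ → [v] (total assimilation)
Rule 1: /t/ before /b/ → [b] (total assimilation)
After rule 1: θalevvebbokga
Rule 2: no segment meets the rule's conditions; no change.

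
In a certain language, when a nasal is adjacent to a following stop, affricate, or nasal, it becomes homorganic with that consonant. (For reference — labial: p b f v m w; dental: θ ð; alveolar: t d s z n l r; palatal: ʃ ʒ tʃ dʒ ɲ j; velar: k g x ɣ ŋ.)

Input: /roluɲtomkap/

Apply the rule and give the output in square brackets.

[roluntoŋkap]

/ɲ/ before /t/ (alveolar) → [n]
/m/ before /k/ (velar) → [ŋ]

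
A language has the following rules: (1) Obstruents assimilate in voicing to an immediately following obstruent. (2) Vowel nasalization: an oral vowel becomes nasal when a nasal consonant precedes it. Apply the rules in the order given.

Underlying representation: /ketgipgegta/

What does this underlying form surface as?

Rule 1: /t/ before /g/ (voiced) → [d]
Rule 1: /p/ before /g/ (voiced) → [b]
Rule 1: /g/ before /t/ (voiceless) → [k]
After rule 1: kedgibgekta
Rule 2: no segment meets the rule's conditions; no change.

[kedgibgekta]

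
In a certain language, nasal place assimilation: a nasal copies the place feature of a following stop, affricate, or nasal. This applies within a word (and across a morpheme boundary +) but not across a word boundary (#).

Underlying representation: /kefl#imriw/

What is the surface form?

no segment meets the rule's conditions; no change.

[kefl#imriw]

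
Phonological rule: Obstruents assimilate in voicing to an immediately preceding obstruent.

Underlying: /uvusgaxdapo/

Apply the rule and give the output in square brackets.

[uvuskaxtapo]

/g/ after /s/ (voiceless) → [k]
/d/ after /x/ (voiceless) → [t]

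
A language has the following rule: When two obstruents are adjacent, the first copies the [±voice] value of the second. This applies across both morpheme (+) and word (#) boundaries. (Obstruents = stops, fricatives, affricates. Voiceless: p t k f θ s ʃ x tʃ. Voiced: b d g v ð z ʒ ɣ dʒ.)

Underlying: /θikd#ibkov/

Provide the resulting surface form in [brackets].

/k/ before /d/ (voiced) → [g]
/b/ before /k/ (voiceless) → [p]

[θigd#ipkov]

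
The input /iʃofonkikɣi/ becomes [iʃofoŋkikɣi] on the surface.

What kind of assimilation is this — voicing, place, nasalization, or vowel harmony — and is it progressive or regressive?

place assimilation, regressive

/n/→[ŋ].
Each target copies a feature from the following segment, so the direction is regressive.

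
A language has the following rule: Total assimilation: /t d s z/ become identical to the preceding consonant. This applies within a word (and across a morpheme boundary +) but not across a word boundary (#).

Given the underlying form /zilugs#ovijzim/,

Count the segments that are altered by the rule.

2

/s/ after /g/ → [g] (total assimilation)
/z/ after /j/ → [j] (total assimilation)
2 segments change.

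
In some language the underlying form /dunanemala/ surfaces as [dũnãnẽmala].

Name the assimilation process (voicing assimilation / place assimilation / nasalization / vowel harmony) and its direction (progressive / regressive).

/u/→[ũ] /a/→[ã] /e/→[ẽ].
Each target copies a feature from the following segment, so the direction is regressive.

nasalization, regressive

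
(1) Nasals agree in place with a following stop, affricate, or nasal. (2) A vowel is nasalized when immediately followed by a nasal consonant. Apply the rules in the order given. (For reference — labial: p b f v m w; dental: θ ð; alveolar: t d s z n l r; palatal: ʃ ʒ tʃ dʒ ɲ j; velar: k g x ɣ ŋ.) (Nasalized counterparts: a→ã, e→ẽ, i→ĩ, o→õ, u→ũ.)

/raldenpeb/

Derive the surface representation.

[raldẽmpeb]

Rule 1: /n/ before /p/ (labial) → [m]
After rule 1: raldempeb
Rule 2: /e/ before nasal /m/ → [ẽ]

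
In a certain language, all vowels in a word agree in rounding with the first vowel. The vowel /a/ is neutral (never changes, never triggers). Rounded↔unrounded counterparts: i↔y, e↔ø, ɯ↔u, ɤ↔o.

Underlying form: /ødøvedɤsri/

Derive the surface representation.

/e/ harmonizes with /ø/ ([+round]) → [ø]
/ɤ/ harmonizes with /ø/ ([+round]) → [o]
/i/ harmonizes with /ø/ ([+round]) → [y]

[ødøvødosry]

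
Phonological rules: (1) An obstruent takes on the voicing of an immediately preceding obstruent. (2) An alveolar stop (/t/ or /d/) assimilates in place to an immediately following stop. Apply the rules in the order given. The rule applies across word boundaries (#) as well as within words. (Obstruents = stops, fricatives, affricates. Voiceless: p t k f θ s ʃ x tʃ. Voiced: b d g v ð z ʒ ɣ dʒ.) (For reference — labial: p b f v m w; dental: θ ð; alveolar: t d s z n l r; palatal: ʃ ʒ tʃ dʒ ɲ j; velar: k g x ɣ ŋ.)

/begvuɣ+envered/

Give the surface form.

[begvuɣ+envered]

Rule 1: no segment meets the rule's conditions; no change.
After rule 1: begvuɣ+envered
Rule 2: no segment meets the rule's conditions; no change.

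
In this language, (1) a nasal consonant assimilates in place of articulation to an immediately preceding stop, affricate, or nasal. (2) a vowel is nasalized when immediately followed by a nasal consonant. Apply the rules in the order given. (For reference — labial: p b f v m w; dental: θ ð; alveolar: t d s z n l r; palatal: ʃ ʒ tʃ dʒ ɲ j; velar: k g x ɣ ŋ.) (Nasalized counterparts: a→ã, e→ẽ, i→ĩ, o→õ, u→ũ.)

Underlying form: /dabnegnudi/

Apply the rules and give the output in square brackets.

[dabmegŋudi]

Rule 1: /n/ after /b/ (labial) → [m]
Rule 1: /n/ after /g/ (velar) → [ŋ]
After rule 1: dabmegŋudi
Rule 2: no segment meets the rule's conditions; no change.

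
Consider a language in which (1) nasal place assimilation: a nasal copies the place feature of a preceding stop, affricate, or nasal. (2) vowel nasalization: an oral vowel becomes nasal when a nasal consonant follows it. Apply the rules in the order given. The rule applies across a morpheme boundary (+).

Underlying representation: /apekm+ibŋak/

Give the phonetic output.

[apekŋ+ibmak]

Rule 1: /m/ after /k/ (velar) → [ŋ]
Rule 1: /ŋ/ after /b/ (labial) → [m]
After rule 1: apekŋ+ibmak
Rule 2: no segment meets the rule's conditions; no change.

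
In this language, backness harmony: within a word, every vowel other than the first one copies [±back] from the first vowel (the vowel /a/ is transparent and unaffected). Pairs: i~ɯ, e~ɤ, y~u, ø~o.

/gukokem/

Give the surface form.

[gukokɤm]

/e/ harmonizes with /u/ ([+back]) → [ɤ]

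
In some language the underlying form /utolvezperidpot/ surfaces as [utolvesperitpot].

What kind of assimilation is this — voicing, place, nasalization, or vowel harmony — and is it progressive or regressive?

voicing assimilation, regressive

/z/→[s] /d/→[t].
Each target copies a feature from the following segment, so the direction is regressive.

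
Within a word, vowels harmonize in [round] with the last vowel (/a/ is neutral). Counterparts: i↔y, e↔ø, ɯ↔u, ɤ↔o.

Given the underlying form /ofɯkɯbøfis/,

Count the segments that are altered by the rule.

/o/ harmonizes with /i/ ([-round]) → [ɤ]
/ø/ harmonizes with /i/ ([-round]) → [e]
2 segments change.

2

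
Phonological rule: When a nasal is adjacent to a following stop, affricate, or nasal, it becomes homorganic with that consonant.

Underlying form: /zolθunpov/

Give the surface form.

[zolθumpov]

/n/ before /p/ (labial) → [m]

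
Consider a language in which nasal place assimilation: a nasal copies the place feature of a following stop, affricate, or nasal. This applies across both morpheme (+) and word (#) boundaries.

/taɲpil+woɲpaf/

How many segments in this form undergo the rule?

2

/ɲ/ before /p/ (labial) → [m]
/ɲ/ before /p/ (labial) → [m]
2 segments change.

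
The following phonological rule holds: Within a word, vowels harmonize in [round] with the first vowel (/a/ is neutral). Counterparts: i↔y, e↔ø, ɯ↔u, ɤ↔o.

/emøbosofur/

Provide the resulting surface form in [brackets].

[emebɤsɤfɯr]

/ø/ harmonizes with /e/ ([-round]) → [e]
/o/ harmonizes with /e/ ([-round]) → [ɤ]
/o/ harmonizes with /e/ ([-round]) → [ɤ]
/u/ harmonizes with /e/ ([-round]) → [ɯ]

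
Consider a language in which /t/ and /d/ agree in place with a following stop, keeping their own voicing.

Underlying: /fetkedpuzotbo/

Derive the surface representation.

/t/ before /k/ (velar) → [k]
/d/ before /p/ (labial) → [b]
/t/ before /b/ (labial) → [p]

[fekkebpuzopbo]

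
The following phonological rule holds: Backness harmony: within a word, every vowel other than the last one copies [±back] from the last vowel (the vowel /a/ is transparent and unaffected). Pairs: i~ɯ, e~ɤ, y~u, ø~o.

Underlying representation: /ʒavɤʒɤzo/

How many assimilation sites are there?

0

No segment meets the rule's conditions.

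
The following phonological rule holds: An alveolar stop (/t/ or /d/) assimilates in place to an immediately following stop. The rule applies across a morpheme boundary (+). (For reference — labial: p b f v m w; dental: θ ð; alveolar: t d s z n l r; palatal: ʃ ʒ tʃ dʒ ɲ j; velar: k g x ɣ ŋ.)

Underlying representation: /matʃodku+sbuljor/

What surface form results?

/d/ before /k/ (velar) → [g]

[matʃogku+sbuljor]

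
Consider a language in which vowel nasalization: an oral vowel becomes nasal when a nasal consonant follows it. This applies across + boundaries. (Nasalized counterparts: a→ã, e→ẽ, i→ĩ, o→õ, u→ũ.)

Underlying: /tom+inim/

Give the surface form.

/o/ before nasal /m/ → [õ]
/i/ before nasal /n/ → [ĩ]
/i/ before nasal /m/ → [ĩ]

[tõm+ĩnĩm]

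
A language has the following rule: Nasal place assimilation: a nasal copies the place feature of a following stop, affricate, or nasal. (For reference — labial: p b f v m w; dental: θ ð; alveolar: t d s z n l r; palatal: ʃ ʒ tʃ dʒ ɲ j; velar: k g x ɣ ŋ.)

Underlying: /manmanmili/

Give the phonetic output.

/n/ before /m/ (labial) → [m]
/n/ before /m/ (labial) → [m]

[mammammili]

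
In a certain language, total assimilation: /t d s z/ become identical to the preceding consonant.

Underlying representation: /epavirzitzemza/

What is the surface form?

/z/ after /r/ → [r] (total assimilation)
/z/ after /t/ → [t] (total assimilation)
/z/ after /m/ → [m] (total assimilation)

[epavirrittemma]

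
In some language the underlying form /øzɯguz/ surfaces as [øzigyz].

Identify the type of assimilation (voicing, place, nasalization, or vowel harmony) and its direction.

/ɯ/→[i] /u/→[y].
Vowels agree with the first vowel, so the harmony is progressive.

vowel harmony, progressive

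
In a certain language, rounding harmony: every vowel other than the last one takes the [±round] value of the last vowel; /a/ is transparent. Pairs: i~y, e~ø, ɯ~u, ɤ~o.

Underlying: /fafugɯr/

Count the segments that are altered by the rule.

1

/u/ harmonizes with /ɯ/ ([-round]) → [ɯ]
1 segment changes.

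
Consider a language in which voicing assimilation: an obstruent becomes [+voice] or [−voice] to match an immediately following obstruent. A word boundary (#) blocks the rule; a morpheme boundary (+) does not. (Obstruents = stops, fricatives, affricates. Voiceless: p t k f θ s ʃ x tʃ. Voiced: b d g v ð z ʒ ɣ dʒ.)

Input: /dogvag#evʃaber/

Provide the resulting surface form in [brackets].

[dogvag#efʃaber]

/v/ before /ʃ/ (voiceless) → [f]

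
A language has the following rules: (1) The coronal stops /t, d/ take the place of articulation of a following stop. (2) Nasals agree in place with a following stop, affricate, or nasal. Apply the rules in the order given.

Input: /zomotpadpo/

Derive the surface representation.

[zomoppabpo]

Rule 1: /t/ before /p/ (labial) → [p]
Rule 1: /d/ before /p/ (labial) → [b]
After rule 1: zomoppabpo
Rule 2: no segment meets the rule's conditions; no change.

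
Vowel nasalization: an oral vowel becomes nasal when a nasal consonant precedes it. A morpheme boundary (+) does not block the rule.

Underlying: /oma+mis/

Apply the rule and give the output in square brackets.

[omã+mĩs]

/a/ after nasal /m/ → [ã]
/i/ after nasal /m/ → [ĩ]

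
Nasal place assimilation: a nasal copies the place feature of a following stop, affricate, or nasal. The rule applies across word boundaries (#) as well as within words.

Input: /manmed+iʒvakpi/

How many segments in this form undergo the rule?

1

/n/ before /m/ (labial) → [m]
1 segment changes.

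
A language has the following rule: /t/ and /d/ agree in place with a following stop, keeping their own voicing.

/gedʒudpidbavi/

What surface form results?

/d/ before /p/ (labial) → [b]
/d/ before /b/ (labial) → [b]

[gedʒubpibbavi]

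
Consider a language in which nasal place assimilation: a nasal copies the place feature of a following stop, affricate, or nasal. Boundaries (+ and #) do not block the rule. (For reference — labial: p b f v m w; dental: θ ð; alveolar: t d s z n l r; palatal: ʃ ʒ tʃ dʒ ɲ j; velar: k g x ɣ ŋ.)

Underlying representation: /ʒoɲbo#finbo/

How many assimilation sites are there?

2

/ɲ/ before /b/ (labial) → [m]
/n/ before /b/ (labial) → [m]
2 segments change.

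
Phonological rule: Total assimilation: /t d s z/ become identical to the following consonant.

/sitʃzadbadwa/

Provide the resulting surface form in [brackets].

/d/ before /b/ → [b] (total assimilation)
/d/ before /w/ → [w] (total assimilation)

[sitʃzabbawwa]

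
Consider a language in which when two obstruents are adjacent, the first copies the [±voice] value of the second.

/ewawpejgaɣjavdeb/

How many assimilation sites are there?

No segment meets the rule's conditions.

0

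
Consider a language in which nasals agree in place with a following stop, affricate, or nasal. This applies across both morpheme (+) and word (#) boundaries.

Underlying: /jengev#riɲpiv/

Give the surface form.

[jeŋgev#rimpiv]

/n/ before /g/ (velar) → [ŋ]
/ɲ/ before /p/ (labial) → [m]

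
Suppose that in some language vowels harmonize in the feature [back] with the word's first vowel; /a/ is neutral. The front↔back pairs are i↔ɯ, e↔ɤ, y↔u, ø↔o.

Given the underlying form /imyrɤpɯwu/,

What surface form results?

[imyrepiwy]

/ɤ/ harmonizes with /i/ ([-back]) → [e]
/ɯ/ harmonizes with /i/ ([-back]) → [i]
/u/ harmonizes with /i/ ([-back]) → [y]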